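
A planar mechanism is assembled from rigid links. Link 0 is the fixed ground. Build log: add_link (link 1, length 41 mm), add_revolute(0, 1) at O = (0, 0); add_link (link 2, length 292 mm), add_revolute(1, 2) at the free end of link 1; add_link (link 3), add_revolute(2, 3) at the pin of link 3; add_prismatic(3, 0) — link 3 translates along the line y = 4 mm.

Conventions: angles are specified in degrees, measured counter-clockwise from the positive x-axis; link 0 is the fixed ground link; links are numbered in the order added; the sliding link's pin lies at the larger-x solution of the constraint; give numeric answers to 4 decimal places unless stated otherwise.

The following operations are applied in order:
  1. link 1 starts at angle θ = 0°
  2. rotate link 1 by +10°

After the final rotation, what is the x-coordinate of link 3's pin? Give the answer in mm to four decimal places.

geometry: r = 41 mm, L = 292 mm, e = 4 mm; θ starts at 0°
rotate link 1 by +10°: θ ← 0° +10° = 10°
crank pin P = (r cos θ, r sin θ) = (40.377118, 7.119575)
h = r sin θ − e = 7.119575 − 4 = 3.119575
x = r cos θ + √(L² − h²) = 40.377118 + 291.983336 = 332.360453

332.3605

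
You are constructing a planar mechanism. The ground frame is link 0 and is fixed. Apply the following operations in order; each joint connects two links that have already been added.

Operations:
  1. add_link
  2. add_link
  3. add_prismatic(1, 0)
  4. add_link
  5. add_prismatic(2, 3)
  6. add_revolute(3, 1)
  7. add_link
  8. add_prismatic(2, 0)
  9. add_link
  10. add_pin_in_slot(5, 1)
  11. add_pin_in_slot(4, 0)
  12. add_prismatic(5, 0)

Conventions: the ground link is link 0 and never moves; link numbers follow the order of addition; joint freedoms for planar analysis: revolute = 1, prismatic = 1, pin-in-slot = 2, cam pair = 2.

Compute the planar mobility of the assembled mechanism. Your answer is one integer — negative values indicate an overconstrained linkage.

L=1 J1=0 J2=0
add link → L=2 J1=0 J2=0
add link → L=3 J1=0 J2=0
P@1,0 dof=1 J1 → L=3 J1=1 J2=0
add link → L=4 J1=1 J2=0
P@2,3 dof=1 J1 → L=4 J1=2 J2=0
R@3,1 dof=1 J1 → L=4 J1=3 J2=0
add link → L=5 J1=3 J2=0
P@2,0 dof=1 J1 → L=5 J1=4 J2=0
add link → L=6 J1=4 J2=0
PS@5,1 dof=2 J2 → L=6 J1=4 J2=1
PS@4,0 dof=2 J2 → L=6 J1=4 J2=2
P@5,0 dof=1 J1 → L=6 J1=5 J2=2
M=3(L−1)−2J1−J2=3·5−2·5−2=3

M = 3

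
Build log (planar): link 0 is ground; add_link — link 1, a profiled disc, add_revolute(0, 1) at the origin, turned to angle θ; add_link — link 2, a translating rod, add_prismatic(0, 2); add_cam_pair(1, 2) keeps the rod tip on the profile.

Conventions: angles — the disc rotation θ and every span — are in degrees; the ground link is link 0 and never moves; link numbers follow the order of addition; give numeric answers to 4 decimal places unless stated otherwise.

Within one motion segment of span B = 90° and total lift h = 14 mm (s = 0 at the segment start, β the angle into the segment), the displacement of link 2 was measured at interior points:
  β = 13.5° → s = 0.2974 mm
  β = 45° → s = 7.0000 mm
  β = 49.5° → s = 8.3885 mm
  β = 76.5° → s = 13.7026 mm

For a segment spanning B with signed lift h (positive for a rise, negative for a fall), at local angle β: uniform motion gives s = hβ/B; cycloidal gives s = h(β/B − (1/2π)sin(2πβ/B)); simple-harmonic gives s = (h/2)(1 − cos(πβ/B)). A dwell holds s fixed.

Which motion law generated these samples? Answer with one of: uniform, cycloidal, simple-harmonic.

candidates at β/B = r: uniform s = h·r (linear in β); cycloidal s = h·(r − sin(2πr)/(2π)); simple-harmonic s = (h/2)(1 − cos(πr))
β=13.5°: printed 0.2974 | uniform 2.1000, cycloidal 0.2974, simple-harmonic 0.7630
β=45°: printed 7.0000 | uniform 7.0000, cycloidal 7.0000, simple-harmonic 7.0000
β=49.5°: printed 8.3885 | uniform 7.7000, cycloidal 8.3885, simple-harmonic 8.0950
β=76.5°: printed 13.7026 | uniform 11.9000, cycloidal 13.7026, simple-harmonic 13.2370
only one law matches every sample → cycloidal

cycloidal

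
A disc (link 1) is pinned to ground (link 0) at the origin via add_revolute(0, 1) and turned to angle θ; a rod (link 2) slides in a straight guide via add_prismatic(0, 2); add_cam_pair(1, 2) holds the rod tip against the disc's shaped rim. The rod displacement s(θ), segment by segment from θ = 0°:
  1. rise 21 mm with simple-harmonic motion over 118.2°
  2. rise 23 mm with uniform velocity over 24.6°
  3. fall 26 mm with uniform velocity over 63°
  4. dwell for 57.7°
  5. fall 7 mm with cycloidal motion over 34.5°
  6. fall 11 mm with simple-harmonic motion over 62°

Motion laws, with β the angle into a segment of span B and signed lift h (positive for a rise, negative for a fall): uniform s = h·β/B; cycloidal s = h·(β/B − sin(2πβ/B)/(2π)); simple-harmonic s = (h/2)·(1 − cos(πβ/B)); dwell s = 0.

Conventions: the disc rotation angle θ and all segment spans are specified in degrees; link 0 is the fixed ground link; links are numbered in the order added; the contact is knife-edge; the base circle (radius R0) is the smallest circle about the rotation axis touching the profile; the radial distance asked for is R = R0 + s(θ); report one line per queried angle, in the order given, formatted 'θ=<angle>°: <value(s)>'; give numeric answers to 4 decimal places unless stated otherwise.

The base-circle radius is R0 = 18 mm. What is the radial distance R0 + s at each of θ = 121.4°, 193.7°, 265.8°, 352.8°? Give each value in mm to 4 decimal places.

segment 1 (0° to 118.2°, simple-harmonic, h = 21) is passed completely: s = 0.0000 + (21) = 21.0000
θ = 121.4° falls in segment 2 (118.2° to 142.8°, uniform, h = 23): β = 121.4 − 118.2 = 3.2°, B = 24.6°; Δs = 23·3.2/24.6 = 2.9919; s = 21.0000 + 2.9919 = 23.9919
segment 2 (118.2° to 142.8°, uniform, h = 23) is passed completely: s = 21.0000 + (23) = 44.0000
θ = 193.7° falls in segment 3 (142.8° to 205.8°, uniform, h = -26): β = 193.7 − 142.8 = 50.9°, B = 63°; Δs = -26·50.9/63 = -21.0063; s = 44.0000 − 21.0063 = 22.9937
segment 3 (142.8° to 205.8°, uniform, h = -26) is passed completely: s = 44.0000 + (-26) = 18.0000
segment 4 (205.8° to 263.5°, dwell): s unchanged at 18.0000
θ = 265.8° falls in segment 5 (263.5° to 298°, cycloidal, h = -7): β = 265.8 − 263.5 = 2.3°, B = 34.5°; Δs = -7·(0.0667 − sin(2π·0.0667)/(2π)) = -0.0135; s = 18.0000 − 0.0135 = 17.9865
segment 5 (263.5° to 298°, cycloidal, h = -7) is passed completely: s = 18.0000 + (-7) = 11.0000
θ = 352.8° falls in segment 6 (298° to 360°, simple-harmonic, h = -11): β = 352.8 − 298 = 54.8°, B = 62°; Δs = -11/2·(1 − cos(π·0.8839)) = -10.6380; s = 11.0000 − 10.6380 = 0.3620
θ=121.4°: R = R0 + s = 18 + 23.9919 = 41.9919
θ=193.7°: R = R0 + s = 18 + 22.9937 = 40.9937
θ=265.8°: R = R0 + s = 18 + 17.9865 = 35.9865
θ=352.8°: R = R0 + s = 18 + 0.3620 = 18.3620

θ=121.4°: 41.9919
θ=193.7°: 40.9937
θ=265.8°: 35.9865
θ=352.8°: 18.3620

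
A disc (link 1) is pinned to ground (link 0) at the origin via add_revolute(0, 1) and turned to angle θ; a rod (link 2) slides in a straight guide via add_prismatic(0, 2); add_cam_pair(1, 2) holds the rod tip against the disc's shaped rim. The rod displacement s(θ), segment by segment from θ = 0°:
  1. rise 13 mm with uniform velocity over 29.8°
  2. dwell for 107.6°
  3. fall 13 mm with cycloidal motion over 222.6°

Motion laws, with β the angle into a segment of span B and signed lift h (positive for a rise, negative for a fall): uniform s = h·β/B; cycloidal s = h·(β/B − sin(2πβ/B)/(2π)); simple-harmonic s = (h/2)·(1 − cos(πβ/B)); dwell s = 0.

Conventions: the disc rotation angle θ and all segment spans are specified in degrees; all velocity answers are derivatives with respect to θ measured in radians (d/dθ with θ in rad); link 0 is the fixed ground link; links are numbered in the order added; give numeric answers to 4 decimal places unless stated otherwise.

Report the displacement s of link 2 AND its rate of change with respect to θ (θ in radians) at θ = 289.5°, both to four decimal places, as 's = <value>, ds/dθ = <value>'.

segment 1 (0° to 29.8°, uniform, h = 13) is passed completely: s = 0.0000 + (13) = 13.0000
segment 2 (29.8° to 137.4°, dwell): s unchanged at 13.0000
θ = 289.5° falls in segment 3 (137.4° to 360°, cycloidal, h = -13): β = 289.5 − 137.4 = 152.1°, B = 222.6°; Δs = -13·(0.6833 − sin(2π·0.6833)/(2π)) = -10.7727; s = 13.0000 − 10.7727 = 2.2273
velocity in seg [137.4°–360°] (cycloidal), θ in radians: β = 152.1° = 2.6546 rad, B = 222.6° = 3.8851 rad; ds/dθ = (h/B)(1 − cos(2πβ/B)) = ((-13)/3.8851)(1 − cos(2π·0.6833)) = -4.707965 mm/rad

s = 2.2273, ds/dθ = -4.7080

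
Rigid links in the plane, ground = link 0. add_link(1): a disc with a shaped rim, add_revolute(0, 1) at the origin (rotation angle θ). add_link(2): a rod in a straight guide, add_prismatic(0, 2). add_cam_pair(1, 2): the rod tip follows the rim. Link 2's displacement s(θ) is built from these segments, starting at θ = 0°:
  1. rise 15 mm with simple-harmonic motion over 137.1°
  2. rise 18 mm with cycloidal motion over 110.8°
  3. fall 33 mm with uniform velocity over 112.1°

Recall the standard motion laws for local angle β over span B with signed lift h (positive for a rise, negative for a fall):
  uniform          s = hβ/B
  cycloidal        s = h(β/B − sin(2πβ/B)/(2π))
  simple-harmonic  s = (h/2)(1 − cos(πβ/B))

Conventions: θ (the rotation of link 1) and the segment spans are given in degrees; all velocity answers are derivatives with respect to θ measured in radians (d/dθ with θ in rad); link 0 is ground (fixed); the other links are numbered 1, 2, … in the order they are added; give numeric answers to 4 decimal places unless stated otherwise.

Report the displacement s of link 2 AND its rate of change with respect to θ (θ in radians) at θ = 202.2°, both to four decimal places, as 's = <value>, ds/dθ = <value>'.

segment 1 (0° to 137.1°, simple-harmonic, h = 15) is passed completely: s = 0.0000 + (15) = 15.0000
θ = 202.2° falls in segment 2 (137.1° to 247.9°, cycloidal, h = 18): β = 202.2 − 137.1 = 65.1°, B = 110.8°; Δs = 18·(0.5875 − sin(2π·0.5875)/(2π)) = 12.0734; s = 15.0000 + 12.0734 = 27.0734
velocity in seg [137.1°–247.9°] (cycloidal), θ in radians: β = 65.1° = 1.1362 rad, B = 110.8° = 1.9338 rad; ds/dθ = (h/B)(1 − cos(2πβ/B)) = (18/1.9338)(1 − cos(2π·0.5875)) = 17.242956 mm/rad

s = 27.0734, ds/dθ = 17.2430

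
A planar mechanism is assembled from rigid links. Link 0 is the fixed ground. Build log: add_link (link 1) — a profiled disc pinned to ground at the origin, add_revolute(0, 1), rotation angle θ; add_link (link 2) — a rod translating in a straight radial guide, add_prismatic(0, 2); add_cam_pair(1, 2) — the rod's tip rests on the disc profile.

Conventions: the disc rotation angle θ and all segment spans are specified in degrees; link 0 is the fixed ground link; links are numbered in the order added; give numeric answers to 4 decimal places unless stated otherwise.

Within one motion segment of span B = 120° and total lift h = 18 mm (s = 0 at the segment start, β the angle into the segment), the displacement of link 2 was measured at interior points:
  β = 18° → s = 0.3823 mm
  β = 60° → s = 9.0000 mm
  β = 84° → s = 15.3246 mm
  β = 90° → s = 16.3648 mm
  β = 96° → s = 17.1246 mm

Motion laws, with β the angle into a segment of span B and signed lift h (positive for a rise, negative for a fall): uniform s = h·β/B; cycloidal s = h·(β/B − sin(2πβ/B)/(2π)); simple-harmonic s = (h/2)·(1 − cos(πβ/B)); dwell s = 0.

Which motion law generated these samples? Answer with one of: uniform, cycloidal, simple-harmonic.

candidates at β/B = r: uniform s = h·r (linear in β); cycloidal s = h·(r − sin(2πr)/(2π)); simple-harmonic s = (h/2)(1 − cos(πr))
β=18°: printed 0.3823 | uniform 2.7000, cycloidal 0.3823, simple-harmonic 0.9809
β=60°: printed 9.0000 | uniform 9.0000, cycloidal 9.0000, simple-harmonic 9.0000
β=84°: printed 15.3246 | uniform 12.6000, cycloidal 15.3246, simple-harmonic 14.2901
β=90°: printed 16.3648 | uniform 13.5000, cycloidal 16.3648, simple-harmonic 15.3640
β=96°: printed 17.1246 | uniform 14.4000, cycloidal 17.1246, simple-harmonic 16.2812
only one law matches every sample → cycloidal

cycloidal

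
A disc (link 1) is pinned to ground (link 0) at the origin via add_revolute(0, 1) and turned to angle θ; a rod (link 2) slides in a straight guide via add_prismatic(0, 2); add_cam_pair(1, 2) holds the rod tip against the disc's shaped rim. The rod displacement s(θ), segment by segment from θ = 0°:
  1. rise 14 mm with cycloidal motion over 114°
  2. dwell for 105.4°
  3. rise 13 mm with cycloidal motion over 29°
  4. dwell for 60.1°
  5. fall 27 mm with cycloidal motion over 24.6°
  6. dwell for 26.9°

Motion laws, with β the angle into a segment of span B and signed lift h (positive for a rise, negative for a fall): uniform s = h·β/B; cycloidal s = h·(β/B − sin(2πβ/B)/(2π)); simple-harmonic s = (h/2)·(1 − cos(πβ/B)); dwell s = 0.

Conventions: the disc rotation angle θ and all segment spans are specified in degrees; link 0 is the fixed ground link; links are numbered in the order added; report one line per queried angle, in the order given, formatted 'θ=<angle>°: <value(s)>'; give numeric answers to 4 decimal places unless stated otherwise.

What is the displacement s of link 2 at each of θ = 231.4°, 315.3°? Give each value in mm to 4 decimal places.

segment 1 (0° to 114°, cycloidal, h = 14) is passed completely: s = 0.0000 + (14) = 14.0000
segment 2 (114° to 219.4°, dwell): s unchanged at 14.0000
θ = 231.4° falls in segment 3 (219.4° to 248.4°, cycloidal, h = 13): β = 231.4 − 219.4 = 12°, B = 29°; Δs = 13·(0.4138 − sin(2π·0.4138)/(2π)) = 4.3126; s = 14.0000 + 4.3126 = 18.3126
segment 3 (219.4° to 248.4°, cycloidal, h = 13) is passed completely: s = 14.0000 + (13) = 27.0000
segment 4 (248.4° to 308.5°, dwell): s unchanged at 27.0000
θ = 315.3° falls in segment 5 (308.5° to 333.1°, cycloidal, h = -27): β = 315.3 − 308.5 = 6.8°, B = 24.6°; Δs = -27·(0.2764 − sin(2π·0.2764)/(2π)) = -3.2253; s = 27.0000 − 3.2253 = 23.7747

θ=231.4°: 18.3126
θ=315.3°: 23.7747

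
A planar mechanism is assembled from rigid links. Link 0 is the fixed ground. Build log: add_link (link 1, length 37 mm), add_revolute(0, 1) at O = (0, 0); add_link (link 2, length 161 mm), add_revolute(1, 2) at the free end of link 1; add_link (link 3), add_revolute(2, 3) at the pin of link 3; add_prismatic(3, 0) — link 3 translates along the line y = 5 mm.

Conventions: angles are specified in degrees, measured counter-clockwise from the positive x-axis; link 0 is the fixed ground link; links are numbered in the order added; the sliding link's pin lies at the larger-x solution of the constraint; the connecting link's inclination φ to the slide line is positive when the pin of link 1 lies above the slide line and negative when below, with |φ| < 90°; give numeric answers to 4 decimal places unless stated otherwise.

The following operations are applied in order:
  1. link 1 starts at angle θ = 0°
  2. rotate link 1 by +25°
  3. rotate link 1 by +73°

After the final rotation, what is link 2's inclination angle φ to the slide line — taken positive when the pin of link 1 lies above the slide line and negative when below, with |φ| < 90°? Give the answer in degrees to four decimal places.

geometry: r = 37 mm, L = 161 mm, e = 5 mm; θ starts at 0°
rotate link 1 by +25°: θ ← 0° +25° = 25°
rotate link 1 by +73°: θ ← 25° +73° = 98°
h = r sin θ − e = 36.639919 − 5 = 31.639919
sin φ = h / L = 31.639919 / 161 = 0.19652123
φ = arcsin(0.19652123) = 11.333604°

11.3336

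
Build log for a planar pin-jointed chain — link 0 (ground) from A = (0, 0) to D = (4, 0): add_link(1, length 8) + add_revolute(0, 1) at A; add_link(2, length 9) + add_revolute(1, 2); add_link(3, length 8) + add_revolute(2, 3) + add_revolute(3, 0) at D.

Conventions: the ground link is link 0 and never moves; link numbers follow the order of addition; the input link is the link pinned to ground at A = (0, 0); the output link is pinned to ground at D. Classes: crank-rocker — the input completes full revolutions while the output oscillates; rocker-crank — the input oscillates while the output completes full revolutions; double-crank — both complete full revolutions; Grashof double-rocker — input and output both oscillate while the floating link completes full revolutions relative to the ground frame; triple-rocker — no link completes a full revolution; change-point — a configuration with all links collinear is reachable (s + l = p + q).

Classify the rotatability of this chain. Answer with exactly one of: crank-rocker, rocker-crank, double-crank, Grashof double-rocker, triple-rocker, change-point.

lengths: ground=4, input=8, coupler=9, output=8
sorted: s=4 (shortest), l=9 (longest), p+q=16
s + l = 13 vs p + q = 16
s + l < p + q (Grashof) with shortest = ground link → double-crank

double-crank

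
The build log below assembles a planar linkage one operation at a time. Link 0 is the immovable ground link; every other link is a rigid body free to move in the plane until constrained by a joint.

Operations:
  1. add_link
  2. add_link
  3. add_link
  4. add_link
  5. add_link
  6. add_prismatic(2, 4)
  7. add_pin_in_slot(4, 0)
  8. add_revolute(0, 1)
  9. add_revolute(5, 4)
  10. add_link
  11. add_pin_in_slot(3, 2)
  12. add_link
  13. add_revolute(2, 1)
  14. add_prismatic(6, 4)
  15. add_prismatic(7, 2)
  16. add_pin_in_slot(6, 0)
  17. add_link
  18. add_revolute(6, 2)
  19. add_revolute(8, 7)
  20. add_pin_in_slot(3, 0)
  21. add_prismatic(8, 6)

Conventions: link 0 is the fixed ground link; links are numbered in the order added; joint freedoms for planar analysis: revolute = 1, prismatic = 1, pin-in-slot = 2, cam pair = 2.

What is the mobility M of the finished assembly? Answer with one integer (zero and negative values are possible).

(L,J1,J2)=(1,0,0); link0 fixed
link1: (2,0,0)
link2: (3,0,0)
link3: (4,0,0)
link4: (5,0,0)
link5: (6,0,0)
P 2-4 [J1]: (6,1,0)
PS 4-0 [J2]: (6,1,1)
R 0-1 [J1]: (6,2,1)
R 5-4 [J1]: (6,3,1)
link6: (7,3,1)
PS 3-2 [J2]: (7,3,2)
link7: (8,3,2)
R 2-1 [J1]: (8,4,2)
P 6-4 [J1]: (8,5,2)
P 7-2 [J1]: (8,6,2)
PS 6-0 [J2]: (8,6,3)
link8: (9,6,3)
R 6-2 [J1]: (9,7,3)
R 8-7 [J1]: (9,8,3)
PS 3-0 [J2]: (9,8,4)
P 8-6 [J1]: (9,9,4)
Grübler: 3·8 − 2·9 − 4 = 2

M = 2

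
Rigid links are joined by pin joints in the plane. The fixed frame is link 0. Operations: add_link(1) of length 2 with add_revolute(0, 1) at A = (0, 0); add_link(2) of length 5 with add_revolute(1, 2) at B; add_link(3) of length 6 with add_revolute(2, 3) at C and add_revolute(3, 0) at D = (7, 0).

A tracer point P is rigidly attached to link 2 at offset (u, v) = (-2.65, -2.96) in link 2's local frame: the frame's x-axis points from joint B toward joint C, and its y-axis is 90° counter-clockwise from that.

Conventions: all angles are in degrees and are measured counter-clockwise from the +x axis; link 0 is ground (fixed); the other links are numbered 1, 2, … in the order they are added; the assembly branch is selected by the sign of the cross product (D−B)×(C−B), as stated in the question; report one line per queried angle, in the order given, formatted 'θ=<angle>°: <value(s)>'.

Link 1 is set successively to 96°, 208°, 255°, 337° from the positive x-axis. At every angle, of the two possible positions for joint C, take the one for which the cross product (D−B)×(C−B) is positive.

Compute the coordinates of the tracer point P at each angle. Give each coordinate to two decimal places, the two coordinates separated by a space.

A=(0,0), D=(7.00,0)
θ=96°: B = A + 2.00·(cos96°, sin96°) = (-0.2091, 1.9890)
θ=96°: |BD| = 7.4784
θ=96°: circle(B,5.00) ∩ circle(D,6.00): a=3.0038, h=3.9972
θ=96°:   candidates: C₊=(3.7496,5.0433) cross=29.893; C₋=(1.6234,-2.6631) cross=-29.893
θ=96°:   branch + wants cross > 0 → take C=(3.7496,5.0433) (cross=29.893)
θ=96°: ex = (C−B)/|BC| = (0.7917,0.6109); ey = (-0.6109,0.7917)
θ=96°: P = B + -2.65·ex + -2.96·ey = (-0.4990,-1.9733)
θ=208°: B = A + 2.00·(cos208°, sin208°) = (-1.7659, -0.9389)
θ=208°: |BD| = 8.8160
θ=208°: circle(B,5.00) ∩ circle(D,6.00): a=3.7842, h=3.2681
θ=208°:   candidates: C₊=(1.6487,2.7135) cross=28.811; C₋=(2.3448,-3.7854) cross=-28.811
θ=208°:   branch + wants cross > 0 → take C=(1.6487,2.7135) (cross=28.811)
θ=208°: ex = (C−B)/|BC| = (0.6829,0.7305); ey = (-0.7305,0.6829)
θ=208°: P = B + -2.65·ex + -2.96·ey = (-1.4133,-4.8962)
θ=255°: B = A + 2.00·(cos255°, sin255°) = (-0.5176, -1.9319)
θ=255°: |BD| = 7.7619
θ=255°: circle(B,5.00) ∩ circle(D,6.00): a=3.1724, h=3.8647
θ=255°:   candidates: C₊=(1.5930,2.6008) cross=29.998; C₋=(3.5168,-4.8854) cross=-29.998
θ=255°:   branch + wants cross > 0 → take C=(1.5930,2.6008) (cross=29.998)
θ=255°: ex = (C−B)/|BC| = (0.4221,0.9065); ey = (-0.9065,0.4221)
θ=255°: P = B + -2.65·ex + -2.96·ey = (1.0471,-5.5837)
θ=337°: B = A + 2.00·(cos337°, sin337°) = (1.8410, -0.7815)
θ=337°: |BD| = 5.2178
θ=337°: circle(B,5.00) ∩ circle(D,6.00): a=1.5548, h=4.7521
θ=337°:   candidates: C₊=(2.6666,4.1499) cross=24.796; C₋=(4.0900,-5.2471) cross=-24.796
θ=337°:   branch + wants cross > 0 → take C=(2.6666,4.1499) (cross=24.796)
θ=337°: ex = (C−B)/|BC| = (0.1651,0.9863); ey = (-0.9863,0.1651)
θ=337°: P = B + -2.65·ex + -2.96·ey = (4.3228,-3.8838)

θ=96°: -0.50 -1.97
θ=208°: -1.41 -4.90
θ=255°: 1.05 -5.58
θ=337°: 4.32 -3.88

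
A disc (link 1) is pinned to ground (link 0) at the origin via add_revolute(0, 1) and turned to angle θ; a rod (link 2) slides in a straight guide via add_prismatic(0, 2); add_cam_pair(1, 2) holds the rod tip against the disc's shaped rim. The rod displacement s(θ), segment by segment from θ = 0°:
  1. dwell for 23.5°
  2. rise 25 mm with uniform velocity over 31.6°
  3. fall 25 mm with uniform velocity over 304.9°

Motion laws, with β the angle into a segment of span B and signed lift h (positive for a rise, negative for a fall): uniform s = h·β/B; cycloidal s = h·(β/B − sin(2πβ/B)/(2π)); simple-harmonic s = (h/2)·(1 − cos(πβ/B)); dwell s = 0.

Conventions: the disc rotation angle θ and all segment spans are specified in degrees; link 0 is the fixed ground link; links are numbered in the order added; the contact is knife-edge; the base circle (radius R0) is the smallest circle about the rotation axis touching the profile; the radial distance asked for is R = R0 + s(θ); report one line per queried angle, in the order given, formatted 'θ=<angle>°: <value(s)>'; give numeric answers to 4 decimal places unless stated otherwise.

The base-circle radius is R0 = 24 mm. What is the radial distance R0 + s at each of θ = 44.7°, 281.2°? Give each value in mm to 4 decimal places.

segment 1 (0° to 23.5°, dwell): s unchanged at 0.0000
θ = 44.7° falls in segment 2 (23.5° to 55.1°, uniform, h = 25): β = 44.7 − 23.5 = 21.2°, B = 31.6°; Δs = 25·21.2/31.6 = 16.7722; s = 0.0000 + 16.7722 = 16.7722
segment 2 (23.5° to 55.1°, uniform, h = 25) is passed completely: s = 0.0000 + (25) = 25.0000
θ = 281.2° falls in segment 3 (55.1° to 360°, uniform, h = -25): β = 281.2 − 55.1 = 226.1°, B = 304.9°; Δs = -25·226.1/304.9 = -18.5389; s = 25.0000 − 18.5389 = 6.4611
θ=44.7°: R = R0 + s = 24 + 16.7722 = 40.7722
θ=281.2°: R = R0 + s = 24 + 6.4611 = 30.4611

θ=44.7°: 40.7722
θ=281.2°: 30.4611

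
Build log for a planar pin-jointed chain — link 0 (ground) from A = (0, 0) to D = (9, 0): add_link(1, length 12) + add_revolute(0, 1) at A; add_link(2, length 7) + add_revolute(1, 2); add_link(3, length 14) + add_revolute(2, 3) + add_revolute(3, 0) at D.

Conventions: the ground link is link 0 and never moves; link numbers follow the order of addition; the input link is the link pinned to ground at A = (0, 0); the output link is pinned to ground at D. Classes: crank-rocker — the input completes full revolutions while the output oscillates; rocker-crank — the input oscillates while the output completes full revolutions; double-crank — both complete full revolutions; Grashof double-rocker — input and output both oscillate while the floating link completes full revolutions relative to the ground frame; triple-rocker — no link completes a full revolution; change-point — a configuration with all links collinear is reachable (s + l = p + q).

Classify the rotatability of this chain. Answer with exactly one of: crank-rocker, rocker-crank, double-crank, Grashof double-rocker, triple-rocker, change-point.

lengths: ground=9, input=12, coupler=7, output=14
sorted: s=7 (shortest), l=14 (longest), p+q=21
s + l = 21 vs p + q = 21
s + l = p + q → change-point (collinear configuration reachable)

change-point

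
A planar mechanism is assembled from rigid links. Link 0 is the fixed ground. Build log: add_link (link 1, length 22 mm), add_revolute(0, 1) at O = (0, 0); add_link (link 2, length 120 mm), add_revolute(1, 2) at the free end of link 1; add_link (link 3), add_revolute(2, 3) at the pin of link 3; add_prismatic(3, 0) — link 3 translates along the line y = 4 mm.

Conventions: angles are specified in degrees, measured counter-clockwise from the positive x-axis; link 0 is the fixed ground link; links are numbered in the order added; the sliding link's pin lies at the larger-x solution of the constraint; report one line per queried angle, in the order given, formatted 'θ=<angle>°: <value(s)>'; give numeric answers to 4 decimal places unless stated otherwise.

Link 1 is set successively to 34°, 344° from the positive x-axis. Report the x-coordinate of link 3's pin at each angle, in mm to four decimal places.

geometry: r = 22 mm, L = 120 mm, e = 4 mm
θ=34°: crank pin P = (r cos θ, r sin θ) = (18.238827, 12.302244)
θ=34°: h = r sin θ − e = 12.302244 − 4 = 8.302244
θ=34°: x = r cos θ + √(L² − h²) = 18.238827 + 119.712459 = 137.951285
θ=344°: crank pin P = (r cos θ, r sin θ) = (21.147757, -6.064022)
θ=344°: h = r sin θ − e = -6.064022 − 4 = -10.064022
θ=344°: x = r cos θ + √(L² − h²) = 21.147757 + 119.577236 = 140.724994

θ=34°: 137.9513
θ=344°: 140.7250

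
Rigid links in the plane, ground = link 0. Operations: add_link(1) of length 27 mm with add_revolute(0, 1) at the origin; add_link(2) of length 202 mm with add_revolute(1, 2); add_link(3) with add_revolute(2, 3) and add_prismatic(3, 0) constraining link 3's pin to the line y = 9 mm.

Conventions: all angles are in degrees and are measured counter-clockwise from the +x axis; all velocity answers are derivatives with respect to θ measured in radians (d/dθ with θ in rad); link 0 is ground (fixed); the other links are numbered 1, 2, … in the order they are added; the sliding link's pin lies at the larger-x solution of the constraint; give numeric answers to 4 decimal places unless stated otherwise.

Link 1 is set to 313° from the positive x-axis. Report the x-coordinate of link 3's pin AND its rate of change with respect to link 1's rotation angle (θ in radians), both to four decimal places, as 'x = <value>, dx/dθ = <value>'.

geometry: r = 27 mm, L = 202 mm, e = 9 mm
crank pin P = (r cos θ, r sin θ) = (18.413956, -19.746550)
h = r sin θ − e = -19.746550 − 9 = -28.746550
x = r cos θ + √(L² − h²) = 18.413956 + 199.944082 = 218.358038
dx/dθ = −r sin θ − h·r cos θ/√(L² − h²) (θ in radians; h = -28.746550) = 22.393979

x = 218.3580, dx/dθ = 22.3940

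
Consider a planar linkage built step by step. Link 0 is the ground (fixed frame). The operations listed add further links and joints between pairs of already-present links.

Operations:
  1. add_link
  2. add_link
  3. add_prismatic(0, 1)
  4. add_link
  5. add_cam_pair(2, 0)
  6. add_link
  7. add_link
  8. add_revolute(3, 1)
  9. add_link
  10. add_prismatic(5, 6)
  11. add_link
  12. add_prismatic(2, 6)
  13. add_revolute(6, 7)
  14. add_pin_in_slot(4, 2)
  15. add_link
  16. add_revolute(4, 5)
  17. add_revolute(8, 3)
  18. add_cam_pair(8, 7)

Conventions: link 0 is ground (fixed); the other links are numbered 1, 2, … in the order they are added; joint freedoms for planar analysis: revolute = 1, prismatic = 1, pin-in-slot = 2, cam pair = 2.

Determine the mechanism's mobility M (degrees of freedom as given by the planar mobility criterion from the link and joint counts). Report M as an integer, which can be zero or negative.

L=1 J1=0 J2=0
add link → L=2 J1=0 J2=0
add link → L=3 J1=0 J2=0
P@0,1 dof=1 J1 → L=3 J1=1 J2=0
add link → L=4 J1=1 J2=0
C@2,0 dof=2 J2 → L=4 J1=1 J2=1
add link → L=5 J1=1 J2=1
add link → L=6 J1=1 J2=1
R@3,1 dof=1 J1 → L=6 J1=2 J2=1
add link → L=7 J1=2 J2=1
P@5,6 dof=1 J1 → L=7 J1=3 J2=1
add link → L=8 J1=3 J2=1
P@2,6 dof=1 J1 → L=8 J1=4 J2=1
R@6,7 dof=1 J1 → L=8 J1=5 J2=1
PS@4,2 dof=2 J2 → L=8 J1=5 J2=2
add link → L=9 J1=5 J2=2
R@4,5 dof=1 J1 → L=9 J1=6 J2=2
R@8,3 dof=1 J1 → L=9 J1=7 J2=2
C@8,7 dof=2 J2 → L=9 J1=7 J2=3
M=3(L−1)−2J1−J2=3·8−2·7−3=7

M = 7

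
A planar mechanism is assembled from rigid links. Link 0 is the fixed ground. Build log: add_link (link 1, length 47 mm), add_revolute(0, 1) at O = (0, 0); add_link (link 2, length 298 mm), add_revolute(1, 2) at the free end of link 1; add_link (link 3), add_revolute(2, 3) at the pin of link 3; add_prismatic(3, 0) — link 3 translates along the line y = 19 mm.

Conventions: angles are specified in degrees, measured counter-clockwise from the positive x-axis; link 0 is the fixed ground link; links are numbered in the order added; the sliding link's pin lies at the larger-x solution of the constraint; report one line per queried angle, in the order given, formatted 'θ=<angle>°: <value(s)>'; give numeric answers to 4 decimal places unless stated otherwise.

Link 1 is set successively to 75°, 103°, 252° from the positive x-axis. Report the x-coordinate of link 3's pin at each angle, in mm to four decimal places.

geometry: r = 47 mm, L = 298 mm, e = 19 mm
θ=75°: crank pin P = (r cos θ, r sin θ) = (12.164495, 45.398514)
θ=75°: h = r sin θ − e = 45.398514 − 19 = 26.398514
θ=75°: x = r cos θ + √(L² − h²) = 12.164495 + 296.828433 = 308.992928
θ=103°: crank pin P = (r cos θ, r sin θ) = (-10.572700, 45.795393)
θ=103°: h = r sin θ − e = 45.795393 − 19 = 26.795393
θ=103°: x = r cos θ + √(L² − h²) = -10.572700 + 296.792869 = 286.220169
θ=252°: crank pin P = (r cos θ, r sin θ) = (-14.523799, -44.699656)
θ=252°: h = r sin θ − e = -44.699656 − 19 = -63.699656
θ=252°: x = r cos θ + √(L² − h²) = -14.523799 + 291.112270 = 276.588471

θ=75°: 308.9929
θ=103°: 286.2202
θ=252°: 276.5885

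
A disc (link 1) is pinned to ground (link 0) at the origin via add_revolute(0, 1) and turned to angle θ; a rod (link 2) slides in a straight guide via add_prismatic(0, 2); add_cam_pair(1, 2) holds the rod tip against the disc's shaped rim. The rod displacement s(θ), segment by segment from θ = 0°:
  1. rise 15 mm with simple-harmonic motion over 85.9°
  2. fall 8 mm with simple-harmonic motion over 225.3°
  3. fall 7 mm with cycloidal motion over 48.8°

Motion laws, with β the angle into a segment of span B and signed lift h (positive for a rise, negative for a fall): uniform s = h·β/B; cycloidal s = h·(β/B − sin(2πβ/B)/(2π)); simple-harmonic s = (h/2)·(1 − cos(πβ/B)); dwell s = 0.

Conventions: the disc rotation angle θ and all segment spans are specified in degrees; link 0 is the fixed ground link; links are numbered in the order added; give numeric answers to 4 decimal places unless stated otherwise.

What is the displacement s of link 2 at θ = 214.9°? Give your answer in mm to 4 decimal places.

segment 1 (0° to 85.9°, simple-harmonic, h = 15) is passed completely: s = 0.0000 + (15) = 15.0000
θ = 214.9° falls in segment 2 (85.9° to 311.2°, simple-harmonic, h = -8): β = 214.9 − 85.9 = 129°, B = 225.3°; Δs = -8/2·(1 − cos(π·0.5726)) = -4.9041; s = 15.0000 − 4.9041 = 10.0959

10.0959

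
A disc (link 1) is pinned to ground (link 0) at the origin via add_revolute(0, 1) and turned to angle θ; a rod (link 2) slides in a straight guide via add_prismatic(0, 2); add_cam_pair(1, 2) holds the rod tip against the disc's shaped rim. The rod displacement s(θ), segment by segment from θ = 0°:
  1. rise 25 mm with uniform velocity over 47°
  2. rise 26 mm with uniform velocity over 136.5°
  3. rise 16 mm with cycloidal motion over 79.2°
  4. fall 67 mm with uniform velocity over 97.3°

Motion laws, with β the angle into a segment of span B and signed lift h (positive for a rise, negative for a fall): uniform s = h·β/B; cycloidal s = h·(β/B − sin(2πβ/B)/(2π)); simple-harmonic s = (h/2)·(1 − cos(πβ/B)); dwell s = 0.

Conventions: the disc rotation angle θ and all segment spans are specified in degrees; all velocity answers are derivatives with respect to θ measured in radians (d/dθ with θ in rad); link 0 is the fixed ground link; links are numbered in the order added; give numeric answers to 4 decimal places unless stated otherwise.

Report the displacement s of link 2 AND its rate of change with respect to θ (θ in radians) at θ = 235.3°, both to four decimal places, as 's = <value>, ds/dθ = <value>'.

segment 1 (0° to 47°, uniform, h = 25) is passed completely: s = 0.0000 + (25) = 25.0000
segment 2 (47° to 183.5°, uniform, h = 26) is passed completely: s = 25.0000 + (26) = 51.0000
θ = 235.3° falls in segment 3 (183.5° to 262.7°, cycloidal, h = 16): β = 235.3 − 183.5 = 51.8°, B = 79.2°; Δs = 16·(0.6540 − sin(2π·0.6540)/(2π)) = 12.5621; s = 51.0000 + 12.5621 = 63.5621
velocity in seg [183.5°–262.7°] (cycloidal), θ in radians: β = 51.8° = 0.9041 rad, B = 79.2° = 1.3823 rad; ds/dθ = (h/B)(1 − cos(2πβ/B)) = (16/1.3823)(1 − cos(2π·0.6540)) = 18.138569 mm/rad

s = 63.5621, ds/dθ = 18.1386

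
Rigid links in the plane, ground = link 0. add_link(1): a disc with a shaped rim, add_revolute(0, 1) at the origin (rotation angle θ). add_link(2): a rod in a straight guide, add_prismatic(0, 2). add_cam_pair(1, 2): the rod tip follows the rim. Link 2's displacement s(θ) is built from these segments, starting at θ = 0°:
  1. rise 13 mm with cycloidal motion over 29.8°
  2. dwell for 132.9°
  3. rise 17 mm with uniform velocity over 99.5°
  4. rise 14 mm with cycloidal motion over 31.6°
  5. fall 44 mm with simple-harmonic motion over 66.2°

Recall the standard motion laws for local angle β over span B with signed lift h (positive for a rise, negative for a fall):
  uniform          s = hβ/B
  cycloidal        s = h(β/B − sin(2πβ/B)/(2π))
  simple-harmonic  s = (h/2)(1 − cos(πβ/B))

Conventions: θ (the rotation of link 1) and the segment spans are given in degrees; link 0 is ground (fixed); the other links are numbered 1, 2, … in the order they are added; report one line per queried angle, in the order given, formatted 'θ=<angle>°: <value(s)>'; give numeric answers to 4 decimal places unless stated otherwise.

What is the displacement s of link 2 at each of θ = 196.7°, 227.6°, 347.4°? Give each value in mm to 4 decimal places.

segment 1 (0° to 29.8°, cycloidal, h = 13) is passed completely: s = 0.0000 + (13) = 13.0000
segment 2 (29.8° to 162.7°, dwell): s unchanged at 13.0000
θ = 196.7° falls in segment 3 (162.7° to 262.2°, uniform, h = 17): β = 196.7 − 162.7 = 34°, B = 99.5°; Δs = 17·34/99.5 = 5.8090; s = 13.0000 + 5.8090 = 18.8090
θ = 227.6° falls in segment 3 (162.7° to 262.2°, uniform, h = 17): β = 227.6 − 162.7 = 64.9°, B = 99.5°; Δs = 17·64.9/99.5 = 11.0884; s = 13.0000 + 11.0884 = 24.0884
segment 3 (162.7° to 262.2°, uniform, h = 17) is passed completely: s = 13.0000 + (17) = 30.0000
segment 4 (262.2° to 293.8°, cycloidal, h = 14) is passed completely: s = 30.0000 + (14) = 44.0000
θ = 347.4° falls in segment 5 (293.8° to 360°, simple-harmonic, h = -44): β = 347.4 − 293.8 = 53.6°, B = 66.2°; Δs = -44/2·(1 − cos(π·0.8097)) = -40.1829; s = 44.0000 − 40.1829 = 3.8171

θ=196.7°: 18.8090
θ=227.6°: 24.0884
θ=347.4°: 3.8171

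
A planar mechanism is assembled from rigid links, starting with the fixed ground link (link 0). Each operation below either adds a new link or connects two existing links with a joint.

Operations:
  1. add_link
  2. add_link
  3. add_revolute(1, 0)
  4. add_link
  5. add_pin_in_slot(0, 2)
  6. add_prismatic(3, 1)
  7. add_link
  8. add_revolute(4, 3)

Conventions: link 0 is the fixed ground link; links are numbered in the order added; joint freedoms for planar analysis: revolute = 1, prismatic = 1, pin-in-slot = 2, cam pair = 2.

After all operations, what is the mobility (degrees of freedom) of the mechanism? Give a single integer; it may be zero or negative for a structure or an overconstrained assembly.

ground; <1,0,0>
#1 <2,0,0>
#2 <3,0,0>
R:1↔0 J1 <3,1,0>
#3 <4,1,0>
PS:0↔2 J2 <4,1,1>
P:3↔1 J1 <4,2,1>
#4 <5,2,1>
R:4↔3 J1 <5,3,1>
3×4 − 2×3 − 1×1 = 5

M = 5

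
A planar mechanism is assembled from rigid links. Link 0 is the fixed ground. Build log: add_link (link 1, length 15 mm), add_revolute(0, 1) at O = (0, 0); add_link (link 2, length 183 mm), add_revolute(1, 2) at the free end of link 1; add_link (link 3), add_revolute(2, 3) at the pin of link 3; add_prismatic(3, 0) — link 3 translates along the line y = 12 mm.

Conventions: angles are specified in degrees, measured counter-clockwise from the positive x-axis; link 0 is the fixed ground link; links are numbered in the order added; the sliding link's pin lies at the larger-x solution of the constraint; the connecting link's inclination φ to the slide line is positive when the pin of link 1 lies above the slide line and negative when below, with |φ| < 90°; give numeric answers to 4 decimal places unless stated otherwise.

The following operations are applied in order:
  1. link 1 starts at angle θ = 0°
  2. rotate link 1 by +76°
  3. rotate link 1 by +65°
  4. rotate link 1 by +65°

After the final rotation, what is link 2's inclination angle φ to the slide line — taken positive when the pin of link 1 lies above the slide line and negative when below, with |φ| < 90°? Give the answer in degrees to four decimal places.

geometry: r = 15 mm, L = 183 mm, e = 12 mm; θ starts at 0°
rotate link 1 by +76°: θ ← 0° +76° = 76°
rotate link 1 by +65°: θ ← 76° +65° = 141°
rotate link 1 by +65°: θ ← 141° +65° = 206°
h = r sin θ − e = -6.575567 − 12 = -18.575567
sin φ = h / L = -18.575567 / 183 = -0.10150583
φ = arcsin(-0.10150583) = -5.825890°

-5.8259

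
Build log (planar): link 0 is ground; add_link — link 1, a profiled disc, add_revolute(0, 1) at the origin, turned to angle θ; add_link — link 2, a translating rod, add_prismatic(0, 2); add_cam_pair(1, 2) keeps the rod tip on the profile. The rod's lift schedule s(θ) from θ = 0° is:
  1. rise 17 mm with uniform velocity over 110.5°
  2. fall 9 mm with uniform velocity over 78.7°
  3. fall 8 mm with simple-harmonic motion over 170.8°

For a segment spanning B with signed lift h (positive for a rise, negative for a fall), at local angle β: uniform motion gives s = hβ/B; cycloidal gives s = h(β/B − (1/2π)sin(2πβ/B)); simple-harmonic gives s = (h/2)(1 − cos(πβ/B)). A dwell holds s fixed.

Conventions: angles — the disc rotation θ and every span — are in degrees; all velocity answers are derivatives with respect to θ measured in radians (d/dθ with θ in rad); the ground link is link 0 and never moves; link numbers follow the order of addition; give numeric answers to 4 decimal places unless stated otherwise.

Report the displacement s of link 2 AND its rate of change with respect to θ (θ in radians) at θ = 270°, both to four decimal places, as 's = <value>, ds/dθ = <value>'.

seg 1 [0°–110.5°] uniform, h=17: full span → s += 17 → s = 17.0000
seg 2 [110.5°–189.2°] uniform, h=-9: full span → s += -9 → s = 8.0000
seg 3 [189.2°–360°] simple-harmonic, h=-8: θ=270° here. β=80.8, B=170.8. -8/2·(1 − cos(π·0.4731)) = -3.6620 → s = 4.3380
velocity in seg [189.2°–360°] (simple-harmonic), θ in radians: β = 80.8° = 1.4102 rad, B = 170.8° = 2.9810 rad; ds/dθ = (πh/(2B)) sin(πβ/B) = (π·(-8)/(2·2.9810)) sin(π·0.4731) = -4.200377 mm/rad

s = 4.3380, ds/dθ = -4.2004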